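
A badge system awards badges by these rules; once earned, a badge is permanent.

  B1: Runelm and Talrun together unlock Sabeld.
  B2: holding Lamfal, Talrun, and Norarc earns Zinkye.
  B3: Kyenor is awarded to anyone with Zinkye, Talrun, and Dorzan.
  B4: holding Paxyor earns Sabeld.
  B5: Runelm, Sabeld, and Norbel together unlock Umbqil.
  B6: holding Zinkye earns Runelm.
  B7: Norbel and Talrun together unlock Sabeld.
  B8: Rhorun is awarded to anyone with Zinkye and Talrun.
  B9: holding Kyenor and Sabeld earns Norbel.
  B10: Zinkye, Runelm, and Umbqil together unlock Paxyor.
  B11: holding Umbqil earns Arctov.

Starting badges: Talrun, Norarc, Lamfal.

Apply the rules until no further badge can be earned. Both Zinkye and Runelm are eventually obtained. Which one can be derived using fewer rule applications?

Zinkye: With Lamfal, Talrun, and Norarc, Zinkye is earned (B2). [1 rule application]
Runelm: With Lamfal, Talrun, and Norarc, Zinkye is earned (B2). With Zinkye, Runelm is earned (B6). [2 rule applications]
Zinkye needs fewer.

Zinkye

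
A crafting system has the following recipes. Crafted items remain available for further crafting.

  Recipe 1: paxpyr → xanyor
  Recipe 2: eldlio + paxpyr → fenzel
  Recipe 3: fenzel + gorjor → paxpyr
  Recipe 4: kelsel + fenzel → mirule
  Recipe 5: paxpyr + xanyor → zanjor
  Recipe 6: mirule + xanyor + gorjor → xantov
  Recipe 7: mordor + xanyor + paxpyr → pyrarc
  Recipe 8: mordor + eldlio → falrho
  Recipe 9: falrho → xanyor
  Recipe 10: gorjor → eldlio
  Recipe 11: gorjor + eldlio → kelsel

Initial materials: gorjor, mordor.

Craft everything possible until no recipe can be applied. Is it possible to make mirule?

mirule would need kelsel and fenzel (Recipe 4), but fenzel is never obtained.

No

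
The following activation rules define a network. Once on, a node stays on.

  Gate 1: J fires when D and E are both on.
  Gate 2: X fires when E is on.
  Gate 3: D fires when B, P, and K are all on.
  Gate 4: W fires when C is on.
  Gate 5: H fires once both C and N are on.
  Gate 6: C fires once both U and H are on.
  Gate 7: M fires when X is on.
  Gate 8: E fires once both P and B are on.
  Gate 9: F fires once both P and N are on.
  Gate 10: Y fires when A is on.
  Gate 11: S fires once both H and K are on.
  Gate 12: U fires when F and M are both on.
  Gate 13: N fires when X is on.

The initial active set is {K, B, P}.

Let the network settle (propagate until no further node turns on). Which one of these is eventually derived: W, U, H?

Gate 8: P and B on → E on.
E is on, so X fires (Gate 2).
Gate 7: X on → M on.
Gate 13: X on → N on.
Gate 9: P and N on → F on.
Gate 12: F and M on → U on.
W would need C (Gate 4), but C never turns on. H would need C and N (Gate 5), but C never turns on.

U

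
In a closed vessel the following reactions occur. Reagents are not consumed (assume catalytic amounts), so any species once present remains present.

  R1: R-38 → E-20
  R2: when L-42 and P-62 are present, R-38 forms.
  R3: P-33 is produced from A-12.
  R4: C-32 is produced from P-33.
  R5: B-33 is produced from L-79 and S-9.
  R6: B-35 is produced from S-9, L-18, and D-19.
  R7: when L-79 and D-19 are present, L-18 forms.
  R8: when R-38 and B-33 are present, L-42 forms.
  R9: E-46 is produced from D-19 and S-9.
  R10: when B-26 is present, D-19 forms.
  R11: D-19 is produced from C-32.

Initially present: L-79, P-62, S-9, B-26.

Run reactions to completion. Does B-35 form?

Yes

B-26 present → D-19 forms (R10).
L-79 and D-19 present → L-18 forms (R7).
S-9, L-18, and D-19 present → B-35 forms (R6).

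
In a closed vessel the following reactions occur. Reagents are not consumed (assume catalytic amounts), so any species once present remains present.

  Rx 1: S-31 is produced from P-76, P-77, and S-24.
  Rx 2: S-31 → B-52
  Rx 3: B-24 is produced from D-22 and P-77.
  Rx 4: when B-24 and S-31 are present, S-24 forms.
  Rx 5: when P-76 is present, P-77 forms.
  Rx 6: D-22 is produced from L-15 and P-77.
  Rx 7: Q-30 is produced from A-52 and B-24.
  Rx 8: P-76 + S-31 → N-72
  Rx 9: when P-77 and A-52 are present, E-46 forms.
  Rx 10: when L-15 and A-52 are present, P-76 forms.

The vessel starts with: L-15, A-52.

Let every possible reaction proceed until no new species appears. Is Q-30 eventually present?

L-15 and A-52 present → P-76 forms (Rx 10).
P-76 present → P-77 forms (Rx 5).
L-15 and P-77 present → D-22 forms (Rx 6).
D-22 and P-77 present → B-24 forms (Rx 3).
A-52 and B-24 present → Q-30 forms (Rx 7).

Yes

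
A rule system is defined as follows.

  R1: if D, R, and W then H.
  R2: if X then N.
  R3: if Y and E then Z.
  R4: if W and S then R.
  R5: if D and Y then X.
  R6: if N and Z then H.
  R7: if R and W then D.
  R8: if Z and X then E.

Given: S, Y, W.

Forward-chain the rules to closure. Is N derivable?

Yes

From W and S, R4 gives R.
R and W hold, so D follows (R7).
D and Y hold, so X follows (R5).
From X, R2 gives N.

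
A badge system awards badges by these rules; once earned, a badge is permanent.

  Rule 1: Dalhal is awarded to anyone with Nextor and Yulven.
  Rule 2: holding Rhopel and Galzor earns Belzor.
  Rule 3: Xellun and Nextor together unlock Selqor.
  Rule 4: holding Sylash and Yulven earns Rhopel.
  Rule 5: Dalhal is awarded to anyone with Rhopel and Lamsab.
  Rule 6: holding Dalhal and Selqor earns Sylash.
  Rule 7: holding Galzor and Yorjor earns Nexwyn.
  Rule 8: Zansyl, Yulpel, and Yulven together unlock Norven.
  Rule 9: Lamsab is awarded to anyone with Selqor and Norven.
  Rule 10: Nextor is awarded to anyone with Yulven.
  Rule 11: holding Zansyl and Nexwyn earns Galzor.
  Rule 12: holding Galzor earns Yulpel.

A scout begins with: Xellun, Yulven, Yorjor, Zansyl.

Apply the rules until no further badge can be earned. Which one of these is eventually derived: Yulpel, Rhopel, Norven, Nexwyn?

With Yulven, Nextor is earned (Rule 10).
With Nextor and Yulven, Dalhal is earned (Rule 1).
With Xellun and Nextor, Selqor is earned (Rule 3).
With Dalhal and Selqor, Sylash is earned (Rule 6).
With Sylash and Yulven, Rhopel is earned (Rule 4).
Yulpel would need Galzor (Rule 12), but Galzor is never earned. Norven would need Zansyl, Yulpel, and Yulven (Rule 8), but Yulpel is never earned. Nexwyn would need Galzor and Yorjor (Rule 7), but Galzor is never earned.

Rhopel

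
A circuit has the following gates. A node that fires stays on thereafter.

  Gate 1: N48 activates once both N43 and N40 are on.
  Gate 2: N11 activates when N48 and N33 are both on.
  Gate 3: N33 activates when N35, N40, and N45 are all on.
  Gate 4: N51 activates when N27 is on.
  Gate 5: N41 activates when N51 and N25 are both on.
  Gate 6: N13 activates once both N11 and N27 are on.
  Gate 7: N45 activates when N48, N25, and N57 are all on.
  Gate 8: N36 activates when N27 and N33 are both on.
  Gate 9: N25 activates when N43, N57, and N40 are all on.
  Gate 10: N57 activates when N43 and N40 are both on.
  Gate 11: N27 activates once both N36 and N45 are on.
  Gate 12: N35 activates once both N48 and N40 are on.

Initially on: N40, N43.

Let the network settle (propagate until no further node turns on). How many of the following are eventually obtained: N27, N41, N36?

N27 would need N36 and N45 (Gate 11), but N36 never turns on.
N41 would need N51 and N25 (Gate 5), but N51 never turns on.
N36 would need N27 and N33 (Gate 8), but N27 never turns on.
None of the 3 are reached.

0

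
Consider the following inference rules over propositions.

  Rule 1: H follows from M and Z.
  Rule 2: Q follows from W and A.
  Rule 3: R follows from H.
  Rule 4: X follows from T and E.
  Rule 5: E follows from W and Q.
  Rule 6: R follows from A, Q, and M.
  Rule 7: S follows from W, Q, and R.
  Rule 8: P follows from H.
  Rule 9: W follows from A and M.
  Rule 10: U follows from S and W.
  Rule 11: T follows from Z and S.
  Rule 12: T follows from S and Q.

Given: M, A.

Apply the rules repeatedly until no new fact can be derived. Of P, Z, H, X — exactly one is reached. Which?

From A and M, Rule 9 gives W.
From W and A, Rule 2 gives Q.
From A, Q, and M, Rule 6 gives R.
W and Q hold, so E follows (Rule 5).
From W, Q, and R, Rule 7 gives S.
From S and Q, Rule 12 gives T.
T and E hold, so X follows (Rule 4).
H would need M and Z (Rule 1), but Z is never established. P would need H (Rule 8), but H is never established. No rule produces Z, and it is not given.

X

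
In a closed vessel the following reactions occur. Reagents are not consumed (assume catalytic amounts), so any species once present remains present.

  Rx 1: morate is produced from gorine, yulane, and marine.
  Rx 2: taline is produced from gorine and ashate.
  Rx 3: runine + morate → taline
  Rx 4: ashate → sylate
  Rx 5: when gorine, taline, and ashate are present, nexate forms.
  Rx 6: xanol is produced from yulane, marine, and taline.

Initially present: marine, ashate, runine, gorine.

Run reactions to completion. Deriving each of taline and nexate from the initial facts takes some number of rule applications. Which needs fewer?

taline

taline: gorine and ashate present → taline forms (Rx 2). [1 rule application]
nexate: gorine and ashate present → taline forms (Rx 2). gorine, taline, and ashate present → nexate forms (Rx 5). [2 rule applications]
taline needs fewer.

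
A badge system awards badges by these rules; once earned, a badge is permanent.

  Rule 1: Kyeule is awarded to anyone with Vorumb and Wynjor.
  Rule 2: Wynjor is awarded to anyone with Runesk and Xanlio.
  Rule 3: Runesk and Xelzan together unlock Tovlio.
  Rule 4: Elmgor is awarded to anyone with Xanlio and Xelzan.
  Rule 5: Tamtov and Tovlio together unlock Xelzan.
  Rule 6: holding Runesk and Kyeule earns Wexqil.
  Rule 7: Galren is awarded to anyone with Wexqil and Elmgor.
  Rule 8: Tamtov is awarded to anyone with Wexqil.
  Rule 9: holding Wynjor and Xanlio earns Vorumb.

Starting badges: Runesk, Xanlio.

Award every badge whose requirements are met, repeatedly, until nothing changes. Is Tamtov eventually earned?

With Runesk and Xanlio, Wynjor is earned (Rule 2).
With Wynjor and Xanlio, Vorumb is earned (Rule 9).
With Vorumb and Wynjor, Kyeule is earned (Rule 1).
With Runesk and Kyeule, Wexqil is earned (Rule 6).
With Wexqil, Tamtov is earned (Rule 8).

Yes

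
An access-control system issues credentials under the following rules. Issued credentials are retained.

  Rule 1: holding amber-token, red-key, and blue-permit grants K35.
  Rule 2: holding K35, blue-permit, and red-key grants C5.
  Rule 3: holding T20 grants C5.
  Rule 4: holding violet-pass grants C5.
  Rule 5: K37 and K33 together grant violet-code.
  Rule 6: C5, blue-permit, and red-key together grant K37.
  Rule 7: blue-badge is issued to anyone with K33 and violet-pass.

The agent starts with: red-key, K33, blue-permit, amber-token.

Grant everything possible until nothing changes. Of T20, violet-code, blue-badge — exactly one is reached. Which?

violet-code

Holding amber-token, red-key, and blue-permit grants K35 (Rule 1).
Holding K35, blue-permit, and red-key grants C5 (Rule 2).
Holding C5, blue-permit, and red-key grants K37 (Rule 6).
Holding K37 and K33 grants violet-code (Rule 5).
blue-badge would need K33 and violet-pass (Rule 7), but violet-pass is never granted. No rule produces T20, and it is not given.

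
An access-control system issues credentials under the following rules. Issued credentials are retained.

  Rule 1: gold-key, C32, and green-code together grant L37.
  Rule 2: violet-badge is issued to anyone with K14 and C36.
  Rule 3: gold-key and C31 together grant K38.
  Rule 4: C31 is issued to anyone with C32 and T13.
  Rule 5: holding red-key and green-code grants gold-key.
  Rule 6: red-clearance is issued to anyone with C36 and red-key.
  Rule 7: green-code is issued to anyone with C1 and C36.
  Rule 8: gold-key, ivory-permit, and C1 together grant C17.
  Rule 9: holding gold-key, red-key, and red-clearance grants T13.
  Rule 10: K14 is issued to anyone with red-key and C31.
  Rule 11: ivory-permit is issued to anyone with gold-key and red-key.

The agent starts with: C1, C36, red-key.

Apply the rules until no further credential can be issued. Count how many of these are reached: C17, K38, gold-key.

2

Holding C1 and C36 grants green-code (Rule 7).
Holding red-key and green-code grants gold-key (Rule 5).
Holding gold-key and red-key grants ivory-permit (Rule 11).
Holding gold-key, ivory-permit, and C1 grants C17 (Rule 8).
C17: reached.
K38 would need gold-key and C31 (Rule 3), but C31 is never granted.
gold-key: reached.
Reached: C17 and gold-key — 2 of the 3.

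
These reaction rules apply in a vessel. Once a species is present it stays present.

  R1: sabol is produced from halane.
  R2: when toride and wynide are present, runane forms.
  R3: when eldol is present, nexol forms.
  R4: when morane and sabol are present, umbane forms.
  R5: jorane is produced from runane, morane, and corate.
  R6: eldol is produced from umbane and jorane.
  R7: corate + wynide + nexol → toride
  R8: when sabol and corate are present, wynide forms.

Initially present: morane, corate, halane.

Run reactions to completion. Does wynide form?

Yes

halane present → sabol forms (R1).
sabol and corate present → wynide forms (R8).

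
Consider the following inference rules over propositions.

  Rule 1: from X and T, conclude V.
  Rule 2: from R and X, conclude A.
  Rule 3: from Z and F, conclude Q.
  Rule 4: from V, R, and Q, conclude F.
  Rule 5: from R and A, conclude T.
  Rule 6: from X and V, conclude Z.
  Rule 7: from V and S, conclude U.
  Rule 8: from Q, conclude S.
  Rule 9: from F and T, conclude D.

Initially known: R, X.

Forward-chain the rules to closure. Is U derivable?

No

U would need V and S (Rule 7), but S is never established.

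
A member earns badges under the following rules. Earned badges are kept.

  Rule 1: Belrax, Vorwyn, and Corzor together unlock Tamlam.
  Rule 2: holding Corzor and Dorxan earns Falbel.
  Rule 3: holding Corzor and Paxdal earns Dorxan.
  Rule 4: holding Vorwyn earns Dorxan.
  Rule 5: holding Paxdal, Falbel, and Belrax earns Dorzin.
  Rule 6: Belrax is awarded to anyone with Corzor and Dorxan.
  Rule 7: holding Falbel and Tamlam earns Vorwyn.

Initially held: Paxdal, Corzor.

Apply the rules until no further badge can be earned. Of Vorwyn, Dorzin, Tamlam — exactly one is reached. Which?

With Corzor and Paxdal, Dorxan is earned (Rule 3).
With Corzor and Dorxan, Belrax is earned (Rule 6).
With Corzor and Dorxan, Falbel is earned (Rule 2).
With Paxdal, Falbel, and Belrax, Dorzin is earned (Rule 5).
Vorwyn would need Falbel and Tamlam (Rule 7), but Tamlam is never earned. Tamlam would need Belrax, Vorwyn, and Corzor (Rule 1), but Vorwyn is never earned.

Dorzin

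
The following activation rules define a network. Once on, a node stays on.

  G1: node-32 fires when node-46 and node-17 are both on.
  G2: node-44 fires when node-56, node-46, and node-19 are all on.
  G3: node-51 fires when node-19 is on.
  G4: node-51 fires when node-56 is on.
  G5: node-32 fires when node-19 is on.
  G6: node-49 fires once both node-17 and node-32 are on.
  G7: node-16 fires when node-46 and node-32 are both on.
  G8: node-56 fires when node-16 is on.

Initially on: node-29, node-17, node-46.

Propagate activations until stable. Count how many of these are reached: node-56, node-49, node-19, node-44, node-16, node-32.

4

G1: node-46 and node-17 on → node-32 on.
G7: node-46 and node-32 on → node-16 on.
node-17 and node-32 are on, so node-49 fires (G6).
node-16 is on, so node-56 fires (G8).
node-56: reached.
node-49: reached.
No rule produces node-19, and it is not given.
node-44 would need node-56, node-46, and node-19 (G2), but node-19 never turns on.
node-16: reached.
node-32: reached.
Reached: node-56, node-49, node-16, and node-32 — 4 of the 6.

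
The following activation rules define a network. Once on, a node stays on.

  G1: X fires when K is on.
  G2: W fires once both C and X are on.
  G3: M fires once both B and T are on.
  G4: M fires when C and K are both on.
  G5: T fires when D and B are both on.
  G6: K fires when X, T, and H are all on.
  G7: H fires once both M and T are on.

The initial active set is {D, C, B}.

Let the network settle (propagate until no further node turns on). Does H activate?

Yes

G5: D and B on → T on.
B and T are on, so M fires (G3).
G7: M and T on → H on.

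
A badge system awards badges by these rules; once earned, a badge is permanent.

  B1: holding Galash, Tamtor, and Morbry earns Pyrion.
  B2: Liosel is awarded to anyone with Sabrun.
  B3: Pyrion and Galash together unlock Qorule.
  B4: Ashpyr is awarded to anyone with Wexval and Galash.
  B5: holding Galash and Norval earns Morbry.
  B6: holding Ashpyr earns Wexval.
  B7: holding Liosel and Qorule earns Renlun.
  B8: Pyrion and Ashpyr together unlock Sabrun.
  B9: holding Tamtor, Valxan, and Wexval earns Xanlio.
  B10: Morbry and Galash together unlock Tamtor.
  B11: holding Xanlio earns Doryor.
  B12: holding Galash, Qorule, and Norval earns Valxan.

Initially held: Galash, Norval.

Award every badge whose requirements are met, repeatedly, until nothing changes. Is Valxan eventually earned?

With Galash and Norval, Morbry is earned (B5).
With Morbry and Galash, Tamtor is earned (B10).
With Galash, Tamtor, and Morbry, Pyrion is earned (B1).
With Pyrion and Galash, Qorule is earned (B3).
With Galash, Qorule, and Norval, Valxan is earned (B12).

Yes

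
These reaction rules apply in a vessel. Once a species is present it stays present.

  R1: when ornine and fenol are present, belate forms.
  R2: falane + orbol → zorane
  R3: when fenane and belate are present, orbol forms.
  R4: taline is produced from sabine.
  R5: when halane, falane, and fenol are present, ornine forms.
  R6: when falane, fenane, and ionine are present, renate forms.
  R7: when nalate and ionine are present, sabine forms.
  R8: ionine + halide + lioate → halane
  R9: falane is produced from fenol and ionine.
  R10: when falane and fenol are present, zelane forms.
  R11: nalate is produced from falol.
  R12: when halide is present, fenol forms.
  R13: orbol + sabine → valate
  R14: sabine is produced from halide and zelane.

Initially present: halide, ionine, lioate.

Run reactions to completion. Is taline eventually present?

Yes

halide present → fenol forms (R12).
fenol and ionine present → falane forms (R9).
falane and fenol present → zelane forms (R10).
halide and zelane present → sabine forms (R14).
sabine present → taline forms (R4).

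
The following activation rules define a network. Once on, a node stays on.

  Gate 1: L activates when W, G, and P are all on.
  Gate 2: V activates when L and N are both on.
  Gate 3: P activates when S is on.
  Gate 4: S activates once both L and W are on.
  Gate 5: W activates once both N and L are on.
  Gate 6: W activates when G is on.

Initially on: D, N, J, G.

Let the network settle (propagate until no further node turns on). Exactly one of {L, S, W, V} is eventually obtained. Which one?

G is on, so W activates (Gate 6).
S would need L and W (Gate 4), but L never turns on. V would need L and N (Gate 2), but L never turns on. L would need W, G, and P (Gate 1), but P never turns on.

W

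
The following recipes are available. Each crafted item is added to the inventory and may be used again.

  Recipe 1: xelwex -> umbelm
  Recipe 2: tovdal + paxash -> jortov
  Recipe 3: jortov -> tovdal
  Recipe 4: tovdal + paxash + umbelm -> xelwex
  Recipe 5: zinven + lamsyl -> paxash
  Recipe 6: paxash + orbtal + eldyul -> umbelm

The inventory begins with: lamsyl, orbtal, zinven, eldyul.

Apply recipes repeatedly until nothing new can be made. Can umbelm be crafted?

Using Recipe 5, zinven and lamsyl make paxash.
Using Recipe 6, paxash, orbtal, and eldyul make umbelm.

Yes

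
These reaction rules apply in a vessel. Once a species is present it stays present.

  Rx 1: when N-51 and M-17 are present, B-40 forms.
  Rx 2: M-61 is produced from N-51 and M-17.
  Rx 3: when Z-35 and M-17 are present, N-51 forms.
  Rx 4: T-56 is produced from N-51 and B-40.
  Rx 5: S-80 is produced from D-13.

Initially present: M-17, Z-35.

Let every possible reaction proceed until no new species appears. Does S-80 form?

No

S-80 would need D-13 (Rx 5), but D-13 never forms.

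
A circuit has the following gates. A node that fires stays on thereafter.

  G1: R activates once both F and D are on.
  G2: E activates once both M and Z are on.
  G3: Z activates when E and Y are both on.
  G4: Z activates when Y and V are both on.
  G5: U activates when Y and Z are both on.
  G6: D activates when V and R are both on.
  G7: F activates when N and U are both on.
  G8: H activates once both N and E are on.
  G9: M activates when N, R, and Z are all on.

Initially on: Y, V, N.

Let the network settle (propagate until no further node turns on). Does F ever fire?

Y and V are on, so Z activates (G4).
Y and Z are on, so U activates (G5).
G7: N and U on → F on.

Yes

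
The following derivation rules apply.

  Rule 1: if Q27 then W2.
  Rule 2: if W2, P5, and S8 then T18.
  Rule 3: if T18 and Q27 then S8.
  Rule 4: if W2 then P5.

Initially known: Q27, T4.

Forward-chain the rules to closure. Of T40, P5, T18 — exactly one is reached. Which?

P5

From Q27, Rule 1 gives W2.
W2 holds, so P5 follows (Rule 4).
T18 would need W2, P5, and S8 (Rule 2), but S8 is never established. No rule produces T40, and it is not given.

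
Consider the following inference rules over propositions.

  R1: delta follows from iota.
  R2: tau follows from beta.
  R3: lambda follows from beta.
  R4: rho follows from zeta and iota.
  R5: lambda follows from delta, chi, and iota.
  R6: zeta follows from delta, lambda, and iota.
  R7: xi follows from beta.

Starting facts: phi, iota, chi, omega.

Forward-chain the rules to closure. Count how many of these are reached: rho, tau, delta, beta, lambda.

iota holds, so delta follows (R1).
delta, chi, and iota hold, so lambda follows (R5).
delta, lambda, and iota hold, so zeta follows (R6).
From zeta and iota, R4 gives rho.
rho: reached.
tau would need beta (R2), but beta is never established.
delta: reached.
No rule produces beta, and it is not given.
lambda: reached.
Reached: rho, delta, and lambda — 3 of the 5.

3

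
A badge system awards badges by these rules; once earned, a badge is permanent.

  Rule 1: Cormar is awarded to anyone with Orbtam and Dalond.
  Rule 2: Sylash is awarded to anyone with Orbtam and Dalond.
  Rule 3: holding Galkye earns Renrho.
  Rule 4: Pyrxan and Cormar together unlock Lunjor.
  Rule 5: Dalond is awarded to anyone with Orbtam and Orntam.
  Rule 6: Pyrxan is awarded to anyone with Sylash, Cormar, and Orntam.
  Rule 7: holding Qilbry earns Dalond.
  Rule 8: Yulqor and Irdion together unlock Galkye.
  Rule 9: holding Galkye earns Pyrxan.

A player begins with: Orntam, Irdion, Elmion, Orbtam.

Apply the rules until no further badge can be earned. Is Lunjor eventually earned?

Yes

With Orbtam and Orntam, Dalond is earned (Rule 5).
With Orbtam and Dalond, Sylash is earned (Rule 2).
With Orbtam and Dalond, Cormar is earned (Rule 1).
With Sylash, Cormar, and Orntam, Pyrxan is earned (Rule 6).
With Pyrxan and Cormar, Lunjor is earned (Rule 4).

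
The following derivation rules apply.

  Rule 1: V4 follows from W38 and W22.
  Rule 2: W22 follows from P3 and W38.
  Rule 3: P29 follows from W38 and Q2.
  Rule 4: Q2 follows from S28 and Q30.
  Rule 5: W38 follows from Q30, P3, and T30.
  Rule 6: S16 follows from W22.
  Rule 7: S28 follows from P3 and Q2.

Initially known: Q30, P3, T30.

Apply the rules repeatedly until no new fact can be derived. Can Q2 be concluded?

Q2 would need S28 and Q30 (Rule 4), but S28 is never established.

No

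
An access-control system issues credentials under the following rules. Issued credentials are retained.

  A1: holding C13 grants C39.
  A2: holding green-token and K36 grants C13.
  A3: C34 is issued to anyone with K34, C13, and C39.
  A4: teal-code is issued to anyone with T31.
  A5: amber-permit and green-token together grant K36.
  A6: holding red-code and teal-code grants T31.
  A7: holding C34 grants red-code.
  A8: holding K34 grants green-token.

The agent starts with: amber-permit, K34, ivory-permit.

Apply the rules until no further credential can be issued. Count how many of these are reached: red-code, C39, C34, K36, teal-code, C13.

5

Holding K34 grants green-token (A8).
Holding amber-permit and green-token grants K36 (A5).
Holding green-token and K36 grants C13 (A2).
Holding C13 grants C39 (A1).
Holding K34, C13, and C39 grants C34 (A3).
Holding C34 grants red-code (A7).
red-code: reached.
C39: reached.
C34: reached.
K36: reached.
teal-code would need T31 (A4), but T31 is never granted.
C13: reached.
Reached: red-code, C39, C34, K36, and C13 — 5 of the 6.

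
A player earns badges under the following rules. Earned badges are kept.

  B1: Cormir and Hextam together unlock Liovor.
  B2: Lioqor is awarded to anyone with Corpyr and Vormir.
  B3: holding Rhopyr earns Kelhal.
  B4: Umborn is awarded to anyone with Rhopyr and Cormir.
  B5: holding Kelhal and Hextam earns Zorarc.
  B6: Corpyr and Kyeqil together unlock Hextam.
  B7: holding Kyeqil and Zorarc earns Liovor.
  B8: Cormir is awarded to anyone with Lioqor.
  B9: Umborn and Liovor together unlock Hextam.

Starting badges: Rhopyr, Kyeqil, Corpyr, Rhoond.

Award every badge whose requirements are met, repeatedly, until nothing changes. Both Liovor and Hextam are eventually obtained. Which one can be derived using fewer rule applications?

Hextam

Hextam: With Corpyr and Kyeqil, Hextam is earned (B6). [1 rule application]
Liovor: With Corpyr and Kyeqil, Hextam is earned (B6). With Rhopyr, Kelhal is earned (B3). With Kelhal and Hextam, Zorarc is earned (B5). With Kyeqil and Zorarc, Liovor is earned (B7). [4 rule applications]
Hextam needs fewer.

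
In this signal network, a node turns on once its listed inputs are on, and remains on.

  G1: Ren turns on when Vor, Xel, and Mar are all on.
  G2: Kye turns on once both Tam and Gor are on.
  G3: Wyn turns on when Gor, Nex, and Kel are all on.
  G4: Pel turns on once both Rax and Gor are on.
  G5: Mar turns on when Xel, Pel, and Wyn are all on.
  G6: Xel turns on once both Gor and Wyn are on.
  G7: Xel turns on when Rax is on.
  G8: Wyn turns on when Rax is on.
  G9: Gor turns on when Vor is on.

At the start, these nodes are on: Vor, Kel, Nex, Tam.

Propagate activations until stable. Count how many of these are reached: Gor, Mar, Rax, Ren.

Vor is on, so Gor turns on (G9).
Gor: reached.
Mar would need Xel, Pel, and Wyn (G5), but Pel never turns on.
No rule produces Rax, and it is not given.
Ren would need Vor, Xel, and Mar (G1), but Mar never turns on.
Reached: Gor — 1 of the 4.

1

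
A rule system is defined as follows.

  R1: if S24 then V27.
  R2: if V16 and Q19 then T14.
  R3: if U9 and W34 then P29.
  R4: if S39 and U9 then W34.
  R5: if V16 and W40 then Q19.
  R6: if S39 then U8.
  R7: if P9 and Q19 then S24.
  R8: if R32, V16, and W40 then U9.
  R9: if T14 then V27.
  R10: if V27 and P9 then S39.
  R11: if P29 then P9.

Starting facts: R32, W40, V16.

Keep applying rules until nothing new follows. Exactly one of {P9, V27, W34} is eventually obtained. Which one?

From V16 and W40, R5 gives Q19.
From V16 and Q19, R2 gives T14.
T14 holds, so V27 follows (R9).
W34 would need S39 and U9 (R4), but S39 is never established. P9 would need P29 (R11), but P29 is never established.

V27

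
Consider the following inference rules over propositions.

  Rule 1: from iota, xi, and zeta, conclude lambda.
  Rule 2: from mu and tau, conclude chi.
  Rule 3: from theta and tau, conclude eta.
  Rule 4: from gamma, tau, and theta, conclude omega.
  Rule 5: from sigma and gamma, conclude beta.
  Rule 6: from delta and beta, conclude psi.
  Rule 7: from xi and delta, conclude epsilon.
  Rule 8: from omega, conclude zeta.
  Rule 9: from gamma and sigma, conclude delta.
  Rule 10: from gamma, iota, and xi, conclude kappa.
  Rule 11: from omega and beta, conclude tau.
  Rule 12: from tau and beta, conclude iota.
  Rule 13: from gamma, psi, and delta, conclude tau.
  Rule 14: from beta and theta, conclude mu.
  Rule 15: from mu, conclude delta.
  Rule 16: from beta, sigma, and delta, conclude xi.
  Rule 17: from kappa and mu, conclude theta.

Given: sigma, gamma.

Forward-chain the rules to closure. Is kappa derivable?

Yes

From gamma and sigma, Rule 9 gives delta.
From sigma and gamma, Rule 5 gives beta.
delta and beta hold, so psi follows (Rule 6).
From beta, sigma, and delta, Rule 16 gives xi.
From gamma, psi, and delta, Rule 13 gives tau.
tau and beta hold, so iota follows (Rule 12).
gamma, iota, and xi hold, so kappa follows (Rule 10).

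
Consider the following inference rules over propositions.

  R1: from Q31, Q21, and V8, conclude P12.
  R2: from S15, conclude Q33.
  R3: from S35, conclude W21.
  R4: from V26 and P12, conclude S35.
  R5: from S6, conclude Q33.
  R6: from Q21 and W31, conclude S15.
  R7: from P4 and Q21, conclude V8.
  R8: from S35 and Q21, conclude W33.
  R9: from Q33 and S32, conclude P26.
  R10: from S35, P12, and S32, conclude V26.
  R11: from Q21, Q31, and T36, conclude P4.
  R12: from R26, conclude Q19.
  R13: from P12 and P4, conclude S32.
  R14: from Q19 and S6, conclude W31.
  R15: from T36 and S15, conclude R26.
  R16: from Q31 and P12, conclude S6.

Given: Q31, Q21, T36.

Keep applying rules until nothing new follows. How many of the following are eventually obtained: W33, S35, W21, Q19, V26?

0

W33 would need S35 and Q21 (R8), but S35 is never established.
S35 would need V26 and P12 (R4), but V26 is never established.
W21 would need S35 (R3), but S35 is never established.
Q19 would need R26 (R12), but R26 is never established.
V26 would need S35, P12, and S32 (R10), but S35 is never established.
None of the 5 are reached.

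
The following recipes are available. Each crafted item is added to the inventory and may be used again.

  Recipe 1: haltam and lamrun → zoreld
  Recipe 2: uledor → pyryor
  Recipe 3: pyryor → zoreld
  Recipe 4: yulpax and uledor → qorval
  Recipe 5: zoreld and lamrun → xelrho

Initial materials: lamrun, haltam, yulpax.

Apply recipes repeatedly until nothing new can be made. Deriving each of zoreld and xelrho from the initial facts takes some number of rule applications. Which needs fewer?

zoreld: haltam and lamrun → zoreld (Recipe 1). [1 rule application]
xelrho: haltam and lamrun → zoreld (Recipe 1). zoreld and lamrun → xelrho (Recipe 5). [2 rule applications]
zoreld needs fewer.

zoreld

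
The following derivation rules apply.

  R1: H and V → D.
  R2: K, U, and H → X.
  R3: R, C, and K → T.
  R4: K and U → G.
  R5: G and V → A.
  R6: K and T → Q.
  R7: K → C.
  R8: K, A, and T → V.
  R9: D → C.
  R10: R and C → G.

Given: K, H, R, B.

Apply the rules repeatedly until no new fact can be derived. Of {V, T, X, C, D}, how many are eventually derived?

2

K holds, so C follows (R7).
R, C, and K hold, so T follows (R3).
V would need K, A, and T (R8), but A is never established.
T: reached.
X would need K, U, and H (R2), but U is never established.
C: reached.
D would need H and V (R1), but V is never established.
Reached: T and C — 2 of the 5.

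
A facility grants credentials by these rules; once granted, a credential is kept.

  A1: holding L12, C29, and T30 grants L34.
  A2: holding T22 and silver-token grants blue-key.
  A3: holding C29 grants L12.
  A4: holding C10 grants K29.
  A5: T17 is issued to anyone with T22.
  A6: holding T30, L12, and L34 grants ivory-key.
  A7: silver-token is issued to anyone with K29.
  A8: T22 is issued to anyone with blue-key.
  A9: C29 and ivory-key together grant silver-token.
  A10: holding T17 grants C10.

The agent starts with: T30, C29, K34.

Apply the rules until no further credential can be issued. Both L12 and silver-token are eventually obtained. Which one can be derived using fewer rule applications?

L12: Holding C29 grants L12 (A3). [1 rule application]
silver-token: Holding C29 grants L12 (A3). Holding L12, C29, and T30 grants L34 (A1). Holding T30, L12, and L34 grants ivory-key (A6). Holding C29 and ivory-key grants silver-token (A9). [4 rule applications]
L12 needs fewer.

L12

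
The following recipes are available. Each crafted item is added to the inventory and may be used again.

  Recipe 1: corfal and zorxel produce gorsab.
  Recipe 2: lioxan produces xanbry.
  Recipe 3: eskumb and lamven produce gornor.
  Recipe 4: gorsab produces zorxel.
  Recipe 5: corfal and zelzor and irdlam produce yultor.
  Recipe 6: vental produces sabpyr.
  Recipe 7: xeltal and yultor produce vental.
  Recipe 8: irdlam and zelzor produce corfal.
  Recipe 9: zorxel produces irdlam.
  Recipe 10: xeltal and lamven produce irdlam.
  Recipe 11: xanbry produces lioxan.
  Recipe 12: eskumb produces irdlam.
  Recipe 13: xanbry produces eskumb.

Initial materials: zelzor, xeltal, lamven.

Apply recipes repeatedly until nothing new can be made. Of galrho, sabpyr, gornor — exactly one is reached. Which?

Using Recipe 10, xeltal and lamven make irdlam.
irdlam and zelzor → corfal (Recipe 8).
Using Recipe 5, corfal, zelzor, and irdlam make yultor.
xeltal and yultor → vental (Recipe 7).
Using Recipe 6, vental makes sabpyr.
No rule produces galrho, and it is not given. gornor would need eskumb and lamven (Recipe 3), but eskumb is never obtained.

sabpyr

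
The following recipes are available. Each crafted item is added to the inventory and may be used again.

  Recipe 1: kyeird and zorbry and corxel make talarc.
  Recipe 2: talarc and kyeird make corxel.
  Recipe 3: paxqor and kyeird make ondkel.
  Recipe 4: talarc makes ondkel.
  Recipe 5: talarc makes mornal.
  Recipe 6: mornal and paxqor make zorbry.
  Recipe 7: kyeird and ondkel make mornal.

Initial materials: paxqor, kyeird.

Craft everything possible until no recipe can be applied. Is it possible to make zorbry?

Using Recipe 3, paxqor and kyeird make ondkel.
kyeird and ondkel → mornal (Recipe 7).
mornal and paxqor → zorbry (Recipe 6).

Yes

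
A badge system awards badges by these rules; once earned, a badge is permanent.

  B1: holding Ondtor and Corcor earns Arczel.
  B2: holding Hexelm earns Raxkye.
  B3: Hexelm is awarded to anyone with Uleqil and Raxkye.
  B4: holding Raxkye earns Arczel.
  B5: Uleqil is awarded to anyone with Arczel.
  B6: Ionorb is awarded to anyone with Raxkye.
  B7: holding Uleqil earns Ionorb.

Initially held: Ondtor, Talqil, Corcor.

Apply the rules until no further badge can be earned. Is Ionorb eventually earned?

With Ondtor and Corcor, Arczel is earned (B1).
With Arczel, Uleqil is earned (B5).
With Uleqil, Ionorb is earned (B7).

Yes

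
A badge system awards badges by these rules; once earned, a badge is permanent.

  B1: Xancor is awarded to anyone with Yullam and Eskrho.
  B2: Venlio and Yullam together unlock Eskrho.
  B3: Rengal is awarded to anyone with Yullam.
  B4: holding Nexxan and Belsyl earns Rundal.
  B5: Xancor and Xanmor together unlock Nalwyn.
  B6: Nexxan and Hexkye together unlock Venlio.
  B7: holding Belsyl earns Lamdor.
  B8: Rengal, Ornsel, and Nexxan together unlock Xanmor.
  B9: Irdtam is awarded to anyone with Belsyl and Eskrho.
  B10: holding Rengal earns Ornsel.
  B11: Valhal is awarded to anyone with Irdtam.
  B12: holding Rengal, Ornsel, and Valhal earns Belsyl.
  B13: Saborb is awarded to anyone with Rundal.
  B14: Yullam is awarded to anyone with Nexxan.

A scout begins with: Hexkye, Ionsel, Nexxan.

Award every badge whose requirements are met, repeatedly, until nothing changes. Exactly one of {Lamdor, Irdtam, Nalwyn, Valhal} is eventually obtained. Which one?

Nalwyn

With Nexxan, Yullam is earned (B14).
With Nexxan and Hexkye, Venlio is earned (B6).
With Venlio and Yullam, Eskrho is earned (B2).
With Yullam, Rengal is earned (B3).
With Yullam and Eskrho, Xancor is earned (B1).
With Rengal, Ornsel is earned (B10).
With Rengal, Ornsel, and Nexxan, Xanmor is earned (B8).
With Xancor and Xanmor, Nalwyn is earned (B5).
Irdtam would need Belsyl and Eskrho (B9), but Belsyl is never earned. Lamdor would need Belsyl (B7), but Belsyl is never earned. Valhal would need Irdtam (B11), but Irdtam is never earned.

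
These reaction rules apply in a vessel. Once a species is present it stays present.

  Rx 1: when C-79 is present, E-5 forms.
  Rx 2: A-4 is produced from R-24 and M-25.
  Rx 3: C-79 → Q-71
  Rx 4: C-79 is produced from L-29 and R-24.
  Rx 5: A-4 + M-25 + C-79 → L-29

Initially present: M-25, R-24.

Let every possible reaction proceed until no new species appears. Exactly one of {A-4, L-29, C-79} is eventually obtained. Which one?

R-24 and M-25 present → A-4 forms (Rx 2).
L-29 would need A-4, M-25, and C-79 (Rx 5), but C-79 never forms. C-79 would need L-29 and R-24 (Rx 4), but L-29 never forms.

A-4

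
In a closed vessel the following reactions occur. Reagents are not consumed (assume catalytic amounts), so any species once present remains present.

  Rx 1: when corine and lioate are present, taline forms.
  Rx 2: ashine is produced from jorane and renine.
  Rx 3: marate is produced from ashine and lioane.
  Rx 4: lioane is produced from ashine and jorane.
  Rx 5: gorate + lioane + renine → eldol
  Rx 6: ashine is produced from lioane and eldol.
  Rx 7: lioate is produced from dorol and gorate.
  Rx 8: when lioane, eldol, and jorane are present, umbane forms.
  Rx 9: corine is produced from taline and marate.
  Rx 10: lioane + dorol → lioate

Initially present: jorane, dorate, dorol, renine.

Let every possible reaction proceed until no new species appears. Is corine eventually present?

No

corine would need taline and marate (Rx 9), but taline never forms.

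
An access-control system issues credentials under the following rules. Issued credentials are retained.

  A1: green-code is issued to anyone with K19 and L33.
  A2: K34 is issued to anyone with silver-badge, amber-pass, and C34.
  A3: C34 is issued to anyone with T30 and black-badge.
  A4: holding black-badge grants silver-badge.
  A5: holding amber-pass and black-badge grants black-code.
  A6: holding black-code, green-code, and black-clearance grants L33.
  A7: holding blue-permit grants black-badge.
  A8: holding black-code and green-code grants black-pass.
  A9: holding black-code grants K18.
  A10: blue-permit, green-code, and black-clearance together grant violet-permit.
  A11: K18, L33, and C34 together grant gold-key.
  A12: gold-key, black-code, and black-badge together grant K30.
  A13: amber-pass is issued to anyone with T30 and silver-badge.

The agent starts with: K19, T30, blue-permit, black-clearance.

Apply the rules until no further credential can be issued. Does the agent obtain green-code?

green-code would need K19 and L33 (A1), but L33 is never granted.

No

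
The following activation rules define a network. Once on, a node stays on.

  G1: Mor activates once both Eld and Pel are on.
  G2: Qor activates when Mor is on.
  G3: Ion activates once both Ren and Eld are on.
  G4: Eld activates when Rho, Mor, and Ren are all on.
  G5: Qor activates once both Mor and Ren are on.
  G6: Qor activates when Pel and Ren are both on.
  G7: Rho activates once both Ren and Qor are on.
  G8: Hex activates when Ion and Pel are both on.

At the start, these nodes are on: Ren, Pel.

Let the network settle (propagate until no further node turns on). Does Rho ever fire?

Yes

Pel and Ren are on, so Qor activates (G6).
Ren and Qor are on, so Rho activates (G7).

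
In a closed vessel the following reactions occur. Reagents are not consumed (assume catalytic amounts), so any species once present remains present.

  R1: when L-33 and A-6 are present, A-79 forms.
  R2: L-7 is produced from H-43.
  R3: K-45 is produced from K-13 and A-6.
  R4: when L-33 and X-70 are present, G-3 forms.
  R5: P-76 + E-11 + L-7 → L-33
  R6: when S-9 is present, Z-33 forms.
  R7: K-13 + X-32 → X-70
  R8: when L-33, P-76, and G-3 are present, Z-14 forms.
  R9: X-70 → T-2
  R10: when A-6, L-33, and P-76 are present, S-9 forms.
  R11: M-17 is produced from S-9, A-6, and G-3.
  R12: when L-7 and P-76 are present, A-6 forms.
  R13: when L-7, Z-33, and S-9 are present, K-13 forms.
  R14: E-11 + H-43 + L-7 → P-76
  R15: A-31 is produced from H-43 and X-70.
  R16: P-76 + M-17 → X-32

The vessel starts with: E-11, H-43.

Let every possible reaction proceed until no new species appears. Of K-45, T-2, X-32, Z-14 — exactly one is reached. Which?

K-45

H-43 present → L-7 forms (R2).
E-11, H-43, and L-7 present → P-76 forms (R14).
P-76, E-11, and L-7 present → L-33 forms (R5).
L-7 and P-76 present → A-6 forms (R12).
A-6, L-33, and P-76 present → S-9 forms (R10).
S-9 present → Z-33 forms (R6).
L-7, Z-33, and S-9 present → K-13 forms (R13).
K-13 and A-6 present → K-45 forms (R3).
T-2 would need X-70 (R9), but X-70 never forms. Z-14 would need L-33, P-76, and G-3 (R8), but G-3 never forms. X-32 would need P-76 and M-17 (R16), but M-17 never forms.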